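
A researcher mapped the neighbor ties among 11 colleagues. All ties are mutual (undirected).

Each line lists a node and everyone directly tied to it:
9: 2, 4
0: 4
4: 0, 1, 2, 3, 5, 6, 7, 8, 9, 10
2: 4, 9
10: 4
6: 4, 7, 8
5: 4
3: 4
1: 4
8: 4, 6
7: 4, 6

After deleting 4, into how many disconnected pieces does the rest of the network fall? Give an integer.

Without 4, the remaining ties split the others into: {5}; {6, 7, 8}; {1}; {0}; {10}; {2, 9}; {3}.
That's 7 separate components.

7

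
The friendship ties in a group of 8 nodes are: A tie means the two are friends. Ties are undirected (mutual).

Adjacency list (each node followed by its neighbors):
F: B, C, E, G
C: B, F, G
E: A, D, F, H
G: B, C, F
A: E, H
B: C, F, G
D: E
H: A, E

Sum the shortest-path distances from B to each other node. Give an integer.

Distances from B: A:3, C:1, D:3, E:2, F:1, G:1, H:3.
Sum = 3 + 1 + 3 + 2 + 1 + 1 + 3 = 14.

14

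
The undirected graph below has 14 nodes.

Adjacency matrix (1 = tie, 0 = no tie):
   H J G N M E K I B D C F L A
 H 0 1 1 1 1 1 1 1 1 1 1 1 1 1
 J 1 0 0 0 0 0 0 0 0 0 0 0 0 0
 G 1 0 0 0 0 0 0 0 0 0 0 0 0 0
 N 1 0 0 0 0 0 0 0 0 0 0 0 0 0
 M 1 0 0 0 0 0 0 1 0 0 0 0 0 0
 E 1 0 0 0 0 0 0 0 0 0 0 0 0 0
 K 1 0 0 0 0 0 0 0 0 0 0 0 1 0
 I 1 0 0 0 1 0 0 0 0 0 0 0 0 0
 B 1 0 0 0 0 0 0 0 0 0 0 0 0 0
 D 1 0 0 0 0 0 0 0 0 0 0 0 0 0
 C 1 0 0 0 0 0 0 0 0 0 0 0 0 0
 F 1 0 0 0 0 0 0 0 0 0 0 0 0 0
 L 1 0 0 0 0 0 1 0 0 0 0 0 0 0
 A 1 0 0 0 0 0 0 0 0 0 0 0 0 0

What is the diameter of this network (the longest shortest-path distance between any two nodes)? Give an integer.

Eccentricity of each node (its greatest distance to any other): A:2, B:2, C:2, D:2, E:2, F:2, G:2, H:1, I:2, J:2, K:2, L:2, M:2, N:2.
The maximum eccentricity is 2, realized for instance by the pair J–G via J – H – G. So the diameter is 2.

2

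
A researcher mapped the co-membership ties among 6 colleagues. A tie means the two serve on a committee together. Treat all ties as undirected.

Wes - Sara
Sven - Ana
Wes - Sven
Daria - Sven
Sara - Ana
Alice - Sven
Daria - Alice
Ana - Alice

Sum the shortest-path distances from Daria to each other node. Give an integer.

9

Distances from Daria: Alice:1, Ana:2, Sara:3, Sven:1, Wes:2.
Sum = 1 + 2 + 3 + 1 + 2 = 9.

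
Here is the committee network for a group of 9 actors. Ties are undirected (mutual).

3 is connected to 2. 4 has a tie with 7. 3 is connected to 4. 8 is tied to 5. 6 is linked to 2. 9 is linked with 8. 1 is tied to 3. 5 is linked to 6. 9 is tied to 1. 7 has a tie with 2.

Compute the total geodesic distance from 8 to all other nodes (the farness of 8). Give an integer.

Distances from 8: 1:2, 2:3, 3:3, 4:4, 5:1, 6:2, 7:4, 9:1.
Sum = 2 + 3 + 3 + 4 + 1 + 2 + 4 + 1 = 20.

20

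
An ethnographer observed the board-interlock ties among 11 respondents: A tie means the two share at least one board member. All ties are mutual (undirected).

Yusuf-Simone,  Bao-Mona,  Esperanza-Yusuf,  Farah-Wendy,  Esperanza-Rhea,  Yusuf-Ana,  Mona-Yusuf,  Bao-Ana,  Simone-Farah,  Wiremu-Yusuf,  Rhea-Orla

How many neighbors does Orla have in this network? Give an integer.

Orla is directly tied to Rhea. That is 1 neighbor, so the degree of Orla is 1.

1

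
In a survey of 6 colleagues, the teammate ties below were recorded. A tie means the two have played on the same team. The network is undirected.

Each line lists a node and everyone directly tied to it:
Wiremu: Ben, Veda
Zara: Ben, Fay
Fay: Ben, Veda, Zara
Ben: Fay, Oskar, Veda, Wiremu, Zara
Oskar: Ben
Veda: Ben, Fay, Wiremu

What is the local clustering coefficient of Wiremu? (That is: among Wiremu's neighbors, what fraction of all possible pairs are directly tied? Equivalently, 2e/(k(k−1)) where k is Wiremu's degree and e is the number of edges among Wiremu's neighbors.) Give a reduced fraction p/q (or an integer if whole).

Wiremu's neighbors: Ben and Veda (k = 2).
Possible neighbor pairs: C(2,2) = 1. Edges among them: Ben–Veda → e = 1.
Clustering(Wiremu) = 1/1.

1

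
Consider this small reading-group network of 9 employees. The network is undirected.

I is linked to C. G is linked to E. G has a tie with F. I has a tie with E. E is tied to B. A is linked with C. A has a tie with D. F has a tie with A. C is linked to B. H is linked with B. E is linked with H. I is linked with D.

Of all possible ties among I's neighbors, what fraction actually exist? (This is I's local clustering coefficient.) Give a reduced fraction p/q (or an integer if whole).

0

I's neighbors: C, D, and E (k = 3).
Possible neighbor pairs: C(3,2) = 3. Edges among them: none → e = 0.
Clustering(I) = 0/3 = 0.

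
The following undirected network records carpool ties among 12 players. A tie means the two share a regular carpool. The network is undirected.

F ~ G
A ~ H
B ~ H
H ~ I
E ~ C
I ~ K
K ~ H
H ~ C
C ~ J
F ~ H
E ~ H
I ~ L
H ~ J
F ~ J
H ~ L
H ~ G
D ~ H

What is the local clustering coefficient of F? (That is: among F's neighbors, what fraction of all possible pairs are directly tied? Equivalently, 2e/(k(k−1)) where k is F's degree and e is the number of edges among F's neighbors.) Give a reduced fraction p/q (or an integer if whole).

F's neighbors: G, H, and J (k = 3).
Possible neighbor pairs: C(3,2) = 3. Edges among them: G–H, H–J → e = 2.
Clustering(F) = 2/3.

2/3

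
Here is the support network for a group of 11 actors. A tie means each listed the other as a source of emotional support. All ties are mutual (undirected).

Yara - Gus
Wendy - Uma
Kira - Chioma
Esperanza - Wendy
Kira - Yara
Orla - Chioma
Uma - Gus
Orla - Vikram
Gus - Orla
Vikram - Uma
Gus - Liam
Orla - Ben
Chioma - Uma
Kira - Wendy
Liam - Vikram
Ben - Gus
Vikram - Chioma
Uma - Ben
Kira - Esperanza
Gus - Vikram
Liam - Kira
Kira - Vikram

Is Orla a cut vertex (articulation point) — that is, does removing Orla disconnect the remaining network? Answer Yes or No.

No

Even without Orla, every remaining node can still reach every other (the residual graph is connected), so Orla is not a cut vertex.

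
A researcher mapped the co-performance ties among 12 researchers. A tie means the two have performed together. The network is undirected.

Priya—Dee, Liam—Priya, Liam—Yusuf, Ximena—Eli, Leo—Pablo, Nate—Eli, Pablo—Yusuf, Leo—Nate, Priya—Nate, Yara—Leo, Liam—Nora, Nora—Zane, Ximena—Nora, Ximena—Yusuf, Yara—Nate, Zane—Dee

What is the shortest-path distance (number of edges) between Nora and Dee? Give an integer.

2

One shortest route is Nora – Zane – Dee, which uses 2 edges, and Nora and Dee are not directly tied, so nothing shorter exists. So d(Nora,Dee) = 2.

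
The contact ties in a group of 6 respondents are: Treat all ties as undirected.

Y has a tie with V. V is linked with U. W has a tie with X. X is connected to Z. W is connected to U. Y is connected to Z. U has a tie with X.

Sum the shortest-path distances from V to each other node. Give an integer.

Distances from V: U:1, W:2, X:2, Y:1, Z:2.
Sum = 1 + 2 + 2 + 1 + 2 = 8.

8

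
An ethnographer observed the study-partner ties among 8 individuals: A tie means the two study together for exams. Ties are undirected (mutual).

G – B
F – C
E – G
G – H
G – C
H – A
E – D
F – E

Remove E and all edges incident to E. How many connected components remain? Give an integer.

Without E, the remaining ties split the others into: {A, B, C, F, G, H}; {D}.
That's 2 separate components.

2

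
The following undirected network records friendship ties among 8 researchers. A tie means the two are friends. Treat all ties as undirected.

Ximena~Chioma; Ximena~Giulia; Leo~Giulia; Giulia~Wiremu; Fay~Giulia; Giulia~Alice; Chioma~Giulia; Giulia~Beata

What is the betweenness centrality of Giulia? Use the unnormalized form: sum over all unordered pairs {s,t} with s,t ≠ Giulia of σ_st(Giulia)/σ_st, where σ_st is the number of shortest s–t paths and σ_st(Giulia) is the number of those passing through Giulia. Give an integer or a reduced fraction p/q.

Pairs whose geodesics pass through Giulia — Chioma–Fay: 1; Chioma–Alice: 1; Chioma–Wiremu: 1; Chioma–Leo: 1; Chioma–Beata: 1; Ximena–Fay: 1; Ximena–Alice: 1; Ximena–Wiremu: 1; Ximena–Leo: 1; Ximena–Beata: 1; Fay–Alice: 1; Fay–Wiremu: 1; Fay–Leo: 1; Fay–Beata: 1 … (+6 more pairs).
All other pairs contribute 0.
Summing the contributions gives betweenness(Giulia) = 20.

20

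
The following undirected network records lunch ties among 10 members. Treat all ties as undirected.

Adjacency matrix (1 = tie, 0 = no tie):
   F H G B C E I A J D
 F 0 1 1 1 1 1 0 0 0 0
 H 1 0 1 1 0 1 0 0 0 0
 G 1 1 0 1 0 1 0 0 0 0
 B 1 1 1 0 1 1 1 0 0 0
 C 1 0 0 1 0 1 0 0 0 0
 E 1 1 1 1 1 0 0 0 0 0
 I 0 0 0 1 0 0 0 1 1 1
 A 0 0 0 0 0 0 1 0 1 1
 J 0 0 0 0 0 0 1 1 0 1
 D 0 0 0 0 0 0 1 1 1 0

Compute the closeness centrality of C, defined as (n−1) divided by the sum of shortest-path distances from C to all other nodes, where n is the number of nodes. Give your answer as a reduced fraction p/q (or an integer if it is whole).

1/2

Distances from C: A:3, B:1, D:3, E:1, F:1, G:2, H:2, I:2, J:3. Sum = 18.
n = 10, so closeness = 9/18 = 1/2.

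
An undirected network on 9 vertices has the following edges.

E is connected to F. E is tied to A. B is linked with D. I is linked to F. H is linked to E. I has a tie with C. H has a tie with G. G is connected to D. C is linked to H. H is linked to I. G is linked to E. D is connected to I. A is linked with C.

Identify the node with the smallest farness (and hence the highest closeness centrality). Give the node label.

I

Farness (sum of distances to all others) for each node — A:17, B:21, C:14, D:14, E:13, F:15, G:13, H:13, I:12.
The smallest farness is 12, for I, so I has the highest closeness.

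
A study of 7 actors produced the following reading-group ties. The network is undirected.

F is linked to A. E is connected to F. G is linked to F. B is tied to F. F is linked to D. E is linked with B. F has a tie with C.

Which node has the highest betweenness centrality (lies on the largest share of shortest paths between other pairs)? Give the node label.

Unnormalized betweenness of each node: A:0, B:0, C:0, D:0, E:0, F:14, G:0.
F has the largest value, 14, making it the main broker — the node through which the most shortest paths run.

F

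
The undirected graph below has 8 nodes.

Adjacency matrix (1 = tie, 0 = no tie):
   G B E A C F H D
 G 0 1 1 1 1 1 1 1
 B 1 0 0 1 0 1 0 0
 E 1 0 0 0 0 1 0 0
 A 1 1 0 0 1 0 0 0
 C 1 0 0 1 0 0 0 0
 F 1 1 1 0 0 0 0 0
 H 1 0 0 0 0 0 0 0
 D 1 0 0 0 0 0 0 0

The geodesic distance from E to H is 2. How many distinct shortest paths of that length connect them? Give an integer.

1

The shortest distance is 2, and the only length-2 path is E–G–H. So there is exactly 1 shortest path.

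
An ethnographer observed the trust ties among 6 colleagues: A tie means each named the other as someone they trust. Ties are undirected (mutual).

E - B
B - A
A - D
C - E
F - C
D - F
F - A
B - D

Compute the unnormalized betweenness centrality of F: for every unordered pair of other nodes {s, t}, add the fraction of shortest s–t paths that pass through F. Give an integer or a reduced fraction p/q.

2

Pairs whose geodesics pass through F — D–C: 1; C–A: 1.
All other pairs contribute 0.
Summing the contributions gives betweenness(F) = 2.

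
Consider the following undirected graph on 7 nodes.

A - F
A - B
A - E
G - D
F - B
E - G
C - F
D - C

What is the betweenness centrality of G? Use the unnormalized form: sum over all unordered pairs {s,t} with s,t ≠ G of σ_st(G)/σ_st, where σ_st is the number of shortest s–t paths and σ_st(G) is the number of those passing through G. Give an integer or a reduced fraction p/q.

Pairs whose geodesics pass through G — E–C: 1/2; E–D: 1; A–D: 1/2.
All other pairs contribute 0.
Summing the contributions gives betweenness(G) = 2.

2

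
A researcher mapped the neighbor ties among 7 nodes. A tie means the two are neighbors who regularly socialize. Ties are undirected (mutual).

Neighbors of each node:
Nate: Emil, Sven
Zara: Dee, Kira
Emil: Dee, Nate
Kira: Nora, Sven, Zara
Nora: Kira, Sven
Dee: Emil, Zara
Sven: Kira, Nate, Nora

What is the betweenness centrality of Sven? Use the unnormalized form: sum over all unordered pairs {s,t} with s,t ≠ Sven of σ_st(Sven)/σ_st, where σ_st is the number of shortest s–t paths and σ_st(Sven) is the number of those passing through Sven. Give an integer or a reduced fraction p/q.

Pairs whose geodesics pass through Sven — Nate–Zara: 1/2; Nate–Kira: 1; Nate–Nora: 1; Emil–Kira: 1/2; Emil–Nora: 1.
All other pairs contribute 0.
Summing the contributions gives betweenness(Sven) = 4.

4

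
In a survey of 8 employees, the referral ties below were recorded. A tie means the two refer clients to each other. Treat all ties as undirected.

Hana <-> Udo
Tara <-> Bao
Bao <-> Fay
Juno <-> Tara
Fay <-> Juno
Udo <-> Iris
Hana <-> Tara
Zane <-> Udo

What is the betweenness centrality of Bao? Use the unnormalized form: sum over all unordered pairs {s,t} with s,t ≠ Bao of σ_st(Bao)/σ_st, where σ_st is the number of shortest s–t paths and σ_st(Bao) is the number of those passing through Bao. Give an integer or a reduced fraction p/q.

5/2

Pairs whose geodesics pass through Bao — Fay–Tara: 1/2; Fay–Zane: 1/2; Fay–Udo: 1/2; Fay–Iris: 1/2; Fay–Hana: 1/2.
All other pairs contribute 0.
Summing the contributions gives betweenness(Bao) = 5/2.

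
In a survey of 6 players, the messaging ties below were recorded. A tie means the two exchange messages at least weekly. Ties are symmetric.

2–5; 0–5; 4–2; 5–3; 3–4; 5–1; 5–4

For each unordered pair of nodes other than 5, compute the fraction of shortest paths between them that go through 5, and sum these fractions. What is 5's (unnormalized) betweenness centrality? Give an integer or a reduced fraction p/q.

Pairs whose geodesics pass through 5 — 0–1: 1; 0–3: 1; 0–2: 1; 0–4: 1; 1–3: 1; 1–2: 1; 1–4: 1; 3–2: 1/2.
All other pairs contribute 0.
Summing the contributions gives betweenness(5) = 15/2.

15/2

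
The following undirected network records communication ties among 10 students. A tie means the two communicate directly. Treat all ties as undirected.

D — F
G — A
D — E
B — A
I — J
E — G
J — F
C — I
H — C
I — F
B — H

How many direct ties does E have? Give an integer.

2

E is directly tied to D and G. That is 2 neighbors, so the degree of E is 2.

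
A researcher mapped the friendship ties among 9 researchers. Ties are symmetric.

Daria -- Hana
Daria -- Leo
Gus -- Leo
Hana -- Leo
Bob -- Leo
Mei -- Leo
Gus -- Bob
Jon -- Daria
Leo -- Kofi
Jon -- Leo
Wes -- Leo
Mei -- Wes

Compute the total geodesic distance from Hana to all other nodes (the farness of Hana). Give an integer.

14

Distances from Hana: Bob:2, Daria:1, Gus:2, Jon:2, Kofi:2, Leo:1, Mei:2, Wes:2.
Sum = 2 + 1 + 2 + 2 + 2 + 1 + 2 + 2 = 14.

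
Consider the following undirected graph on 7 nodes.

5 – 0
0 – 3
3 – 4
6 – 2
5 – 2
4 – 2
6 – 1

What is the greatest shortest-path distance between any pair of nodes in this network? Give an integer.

Eccentricity of each node (its greatest distance to any other): 0:4, 1:4, 2:2, 3:4, 4:3, 5:3, 6:3.
The maximum eccentricity is 4, realized for instance by the pair 3–1 via 3 – 4 – 2 – 6 – 1. So the diameter is 4.

4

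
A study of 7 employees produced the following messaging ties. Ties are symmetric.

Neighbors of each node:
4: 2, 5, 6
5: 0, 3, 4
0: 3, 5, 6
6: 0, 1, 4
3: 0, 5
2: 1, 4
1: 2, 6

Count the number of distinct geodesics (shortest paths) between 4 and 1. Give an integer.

The shortest distance is 2. The length-2 paths are: 4–2–1; 4–6–1.
That gives 2 distinct shortest paths.

2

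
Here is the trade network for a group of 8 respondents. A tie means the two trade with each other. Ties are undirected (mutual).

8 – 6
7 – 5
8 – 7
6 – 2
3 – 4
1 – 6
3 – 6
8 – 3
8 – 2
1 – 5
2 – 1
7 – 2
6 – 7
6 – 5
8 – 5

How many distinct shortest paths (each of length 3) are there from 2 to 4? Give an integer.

2

The shortest distance is 3. The length-3 paths are: 2–6–3–4; 2–8–3–4.
That gives 2 distinct shortest paths.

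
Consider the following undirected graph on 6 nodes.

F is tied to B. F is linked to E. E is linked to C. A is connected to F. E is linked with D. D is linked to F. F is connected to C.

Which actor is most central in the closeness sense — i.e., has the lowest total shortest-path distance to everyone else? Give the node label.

Farness (sum of distances to all others) for each node — A:9, B:9, C:8, D:8, E:7, F:5.
The smallest farness is 5, for F, so F has the highest closeness.

F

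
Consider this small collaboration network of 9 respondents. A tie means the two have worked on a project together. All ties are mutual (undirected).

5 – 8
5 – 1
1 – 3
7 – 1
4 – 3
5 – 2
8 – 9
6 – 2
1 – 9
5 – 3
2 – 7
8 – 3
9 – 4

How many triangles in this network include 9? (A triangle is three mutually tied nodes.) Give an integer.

0

9's neighbors are 1, 4, and 8, but none of them are tied to each other, so no triangle contains 9.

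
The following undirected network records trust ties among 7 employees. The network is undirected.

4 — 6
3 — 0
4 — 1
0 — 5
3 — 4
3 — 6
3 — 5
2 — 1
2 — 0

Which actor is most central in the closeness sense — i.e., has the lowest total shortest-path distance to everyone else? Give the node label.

3

Farness (sum of distances to all others) for each node — 0:9, 1:11, 2:11, 3:8, 4:9, 5:11, 6:11.
The smallest farness is 8, for 3, so 3 has the highest closeness.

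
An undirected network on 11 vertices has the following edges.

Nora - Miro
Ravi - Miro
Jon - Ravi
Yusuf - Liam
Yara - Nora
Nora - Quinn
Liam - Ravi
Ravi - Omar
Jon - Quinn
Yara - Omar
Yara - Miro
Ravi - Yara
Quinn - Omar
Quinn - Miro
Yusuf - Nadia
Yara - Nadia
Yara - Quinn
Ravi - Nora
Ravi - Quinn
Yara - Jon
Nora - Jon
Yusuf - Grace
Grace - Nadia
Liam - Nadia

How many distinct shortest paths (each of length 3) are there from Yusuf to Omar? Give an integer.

The shortest distance is 3. The length-3 paths are: Yusuf–Nadia–Yara–Omar; Yusuf–Liam–Ravi–Omar.
That gives 2 distinct shortest paths.

2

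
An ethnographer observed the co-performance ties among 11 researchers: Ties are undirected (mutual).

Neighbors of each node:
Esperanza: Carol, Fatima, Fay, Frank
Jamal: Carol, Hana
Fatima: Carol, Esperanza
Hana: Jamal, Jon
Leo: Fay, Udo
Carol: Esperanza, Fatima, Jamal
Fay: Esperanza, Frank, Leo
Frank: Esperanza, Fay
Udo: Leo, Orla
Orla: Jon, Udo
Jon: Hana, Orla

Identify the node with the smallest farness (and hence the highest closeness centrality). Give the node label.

Farness (sum of distances to all others) for each node — Carol:23, Esperanza:22, Fatima:27, Fay:23, Frank:27, Hana:27, Jamal:25, Jon:29, Leo:25, Orla:29, Udo:27.
The smallest farness is 22, for Esperanza, so Esperanza has the highest closeness.

Esperanza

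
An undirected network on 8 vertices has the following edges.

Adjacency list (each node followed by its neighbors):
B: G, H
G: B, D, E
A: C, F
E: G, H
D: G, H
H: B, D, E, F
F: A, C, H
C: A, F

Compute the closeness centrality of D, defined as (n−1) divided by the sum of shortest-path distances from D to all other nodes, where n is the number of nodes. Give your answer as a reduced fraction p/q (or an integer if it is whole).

Distances from D: A:3, B:2, C:3, E:2, F:2, G:1, H:1. Sum = 14.
n = 8, so closeness = 7/14 = 1/2.

1/2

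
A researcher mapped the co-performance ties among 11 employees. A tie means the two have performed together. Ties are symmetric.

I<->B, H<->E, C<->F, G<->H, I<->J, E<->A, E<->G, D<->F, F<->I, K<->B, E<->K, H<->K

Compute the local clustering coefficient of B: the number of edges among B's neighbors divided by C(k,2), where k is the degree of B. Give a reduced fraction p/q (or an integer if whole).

0

B's neighbors: I and K (k = 2).
Possible neighbor pairs: C(2,2) = 1. Edges among them: none → e = 0.
Clustering(B) = 0/1.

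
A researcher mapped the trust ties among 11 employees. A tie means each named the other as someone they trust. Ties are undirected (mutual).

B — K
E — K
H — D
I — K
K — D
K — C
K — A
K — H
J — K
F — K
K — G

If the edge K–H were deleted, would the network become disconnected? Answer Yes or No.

No

Even without that edge, K still reaches H via K – D – H, so the network stays connected. Not a bridge.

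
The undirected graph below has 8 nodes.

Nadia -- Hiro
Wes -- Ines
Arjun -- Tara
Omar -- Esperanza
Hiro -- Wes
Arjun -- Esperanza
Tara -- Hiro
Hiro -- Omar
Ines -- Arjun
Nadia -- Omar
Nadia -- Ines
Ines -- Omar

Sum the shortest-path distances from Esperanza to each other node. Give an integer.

13

Distances from Esperanza: Arjun:1, Hiro:2, Ines:2, Nadia:2, Omar:1, Tara:2, Wes:3.
Sum = 1 + 2 + 2 + 2 + 1 + 2 + 3 = 13.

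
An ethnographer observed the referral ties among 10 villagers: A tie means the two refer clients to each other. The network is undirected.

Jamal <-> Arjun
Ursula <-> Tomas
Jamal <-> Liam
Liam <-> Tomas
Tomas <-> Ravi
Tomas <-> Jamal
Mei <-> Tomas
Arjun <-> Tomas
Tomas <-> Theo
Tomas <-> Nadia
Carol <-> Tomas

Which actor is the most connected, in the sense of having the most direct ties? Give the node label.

Degrees — Arjun:2, Carol:1, Jamal:3, Liam:2, Mei:1, Nadia:1, Ravi:1, Theo:1, Tomas:9, Ursula:1.
The maximum is 9, attained only by Tomas.

Tomas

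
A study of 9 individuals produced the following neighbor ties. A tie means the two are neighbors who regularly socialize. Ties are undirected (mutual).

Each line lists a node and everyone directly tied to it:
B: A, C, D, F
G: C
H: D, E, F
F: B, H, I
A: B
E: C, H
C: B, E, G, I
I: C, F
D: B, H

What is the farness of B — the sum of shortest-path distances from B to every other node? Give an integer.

Distances from B: A:1, C:1, D:1, E:2, F:1, G:2, H:2, I:2.
Sum = 1 + 1 + 1 + 2 + 1 + 2 + 2 + 2 = 12.

12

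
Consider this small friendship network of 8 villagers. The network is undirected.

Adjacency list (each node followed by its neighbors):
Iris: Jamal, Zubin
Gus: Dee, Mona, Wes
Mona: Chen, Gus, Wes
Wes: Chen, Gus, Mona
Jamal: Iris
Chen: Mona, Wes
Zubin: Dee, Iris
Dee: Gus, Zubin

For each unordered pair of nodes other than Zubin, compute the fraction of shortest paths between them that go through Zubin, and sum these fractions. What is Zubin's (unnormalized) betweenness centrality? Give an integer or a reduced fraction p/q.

Pairs whose geodesics pass through Zubin — Dee–Iris: 1; Dee–Jamal: 1; Iris–Wes: 1; Iris–Chen: 2/2; Iris–Gus: 1; Iris–Mona: 1; Jamal–Wes: 1; Jamal–Chen: 2/2; Jamal–Gus: 1; Jamal–Mona: 1.
All other pairs contribute 0.
Summing the contributions gives betweenness(Zubin) = 10.

10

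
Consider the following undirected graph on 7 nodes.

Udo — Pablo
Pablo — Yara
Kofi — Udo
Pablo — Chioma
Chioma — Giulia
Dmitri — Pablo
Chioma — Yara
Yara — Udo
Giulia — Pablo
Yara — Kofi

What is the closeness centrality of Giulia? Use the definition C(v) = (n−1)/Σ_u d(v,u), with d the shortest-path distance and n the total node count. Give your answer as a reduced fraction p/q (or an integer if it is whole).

6/11

Distances from Giulia: Chioma:1, Dmitri:2, Kofi:3, Pablo:1, Udo:2, Yara:2. Sum = 11.
n = 7, so closeness = 6/11.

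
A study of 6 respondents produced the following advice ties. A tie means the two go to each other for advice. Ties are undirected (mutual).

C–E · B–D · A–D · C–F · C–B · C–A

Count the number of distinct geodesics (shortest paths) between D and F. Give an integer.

2

The shortest distance is 3. The length-3 paths are: D–B–C–F; D–A–C–F.
That gives 2 distinct shortest paths.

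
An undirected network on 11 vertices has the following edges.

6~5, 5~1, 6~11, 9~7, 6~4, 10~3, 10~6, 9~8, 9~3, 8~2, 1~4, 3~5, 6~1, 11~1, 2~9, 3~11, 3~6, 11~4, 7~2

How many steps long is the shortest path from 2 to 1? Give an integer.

4

One shortest route is 2 – 9 – 3 – 6 – 1, which uses 4 edges, and at distance 3 from 2 we only reach {5, 6, 10, 11}, which does not include 1. So d(2,1) = 4.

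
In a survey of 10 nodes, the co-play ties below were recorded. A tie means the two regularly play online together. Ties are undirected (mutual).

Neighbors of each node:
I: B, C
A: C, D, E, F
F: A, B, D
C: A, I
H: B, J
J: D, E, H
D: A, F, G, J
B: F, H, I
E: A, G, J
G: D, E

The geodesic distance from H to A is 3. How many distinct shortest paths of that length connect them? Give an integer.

3

The shortest distance is 3. The length-3 paths are: H–J–D–A; H–J–E–A; H–B–F–A.
That gives 3 distinct shortest paths.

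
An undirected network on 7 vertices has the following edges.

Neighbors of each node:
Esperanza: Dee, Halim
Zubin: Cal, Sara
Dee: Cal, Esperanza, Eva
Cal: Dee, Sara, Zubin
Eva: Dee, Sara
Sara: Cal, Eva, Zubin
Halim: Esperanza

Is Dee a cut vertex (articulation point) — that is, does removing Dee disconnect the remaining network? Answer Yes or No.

Yes

Removing Dee leaves {Cal, Eva, Sara, and Zubin} with no path to {Esperanza and Halim}, so the network splits into 2 components. Dee is a cut vertex.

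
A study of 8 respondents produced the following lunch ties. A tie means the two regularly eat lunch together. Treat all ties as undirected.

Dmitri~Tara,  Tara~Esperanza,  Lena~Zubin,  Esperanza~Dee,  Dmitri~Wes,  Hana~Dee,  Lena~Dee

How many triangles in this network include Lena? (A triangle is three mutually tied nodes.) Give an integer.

Lena's neighbors are Dee and Zubin, but none of them are tied to each other, so no triangle contains Lena.

0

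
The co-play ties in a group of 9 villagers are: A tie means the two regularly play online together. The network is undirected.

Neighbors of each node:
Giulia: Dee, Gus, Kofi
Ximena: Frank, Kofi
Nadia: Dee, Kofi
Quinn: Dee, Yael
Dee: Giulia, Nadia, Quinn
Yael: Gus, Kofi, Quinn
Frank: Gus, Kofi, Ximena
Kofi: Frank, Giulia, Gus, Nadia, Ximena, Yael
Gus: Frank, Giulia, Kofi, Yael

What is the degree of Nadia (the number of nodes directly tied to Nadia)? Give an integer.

2

Nadia is directly tied to Dee and Kofi. That is 2 neighbors, so the degree of Nadia is 2.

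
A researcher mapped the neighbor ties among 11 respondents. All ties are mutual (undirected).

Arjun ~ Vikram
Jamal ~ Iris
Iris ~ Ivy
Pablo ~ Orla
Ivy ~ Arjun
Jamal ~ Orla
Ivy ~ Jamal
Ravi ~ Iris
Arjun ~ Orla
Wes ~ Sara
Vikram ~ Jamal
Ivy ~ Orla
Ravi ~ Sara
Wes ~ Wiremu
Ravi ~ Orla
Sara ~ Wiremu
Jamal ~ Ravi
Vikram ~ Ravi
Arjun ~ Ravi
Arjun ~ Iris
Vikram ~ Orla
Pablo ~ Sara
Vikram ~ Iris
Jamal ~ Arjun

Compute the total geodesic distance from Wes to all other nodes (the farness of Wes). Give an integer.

Distances from Wes: Arjun:3, Iris:3, Ivy:4, Jamal:3, Orla:3, Pablo:2, Ravi:2, Sara:1, Vikram:3, Wiremu:1.
Sum = 3 + 3 + 4 + 3 + 3 + 2 + 2 + 1 + 3 + 1 = 25.

25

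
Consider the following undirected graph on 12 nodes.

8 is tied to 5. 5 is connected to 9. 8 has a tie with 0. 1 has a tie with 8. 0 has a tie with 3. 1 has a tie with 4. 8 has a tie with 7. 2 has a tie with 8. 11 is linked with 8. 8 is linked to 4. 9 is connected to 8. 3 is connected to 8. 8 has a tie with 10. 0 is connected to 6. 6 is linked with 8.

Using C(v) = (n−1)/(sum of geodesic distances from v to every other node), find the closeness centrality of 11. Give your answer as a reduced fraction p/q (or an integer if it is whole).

11/21

Distances from 11: 0:2, 1:2, 2:2, 3:2, 4:2, 5:2, 6:2, 7:2, 8:1, 9:2, 10:2. Sum = 21.
n = 12, so closeness = 11/21.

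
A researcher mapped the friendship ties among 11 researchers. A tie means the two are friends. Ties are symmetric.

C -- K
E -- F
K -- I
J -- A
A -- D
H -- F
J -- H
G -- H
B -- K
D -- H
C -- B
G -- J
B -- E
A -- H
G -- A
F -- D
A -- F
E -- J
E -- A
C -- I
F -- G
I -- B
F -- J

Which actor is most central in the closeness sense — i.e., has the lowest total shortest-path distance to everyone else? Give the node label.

E

Farness (sum of distances to all others) for each node — A:17, B:19, C:26, D:24, E:16, F:17, G:23, H:22, I:26, J:18, K:26.
The smallest farness is 16, for E, so E has the highest closeness.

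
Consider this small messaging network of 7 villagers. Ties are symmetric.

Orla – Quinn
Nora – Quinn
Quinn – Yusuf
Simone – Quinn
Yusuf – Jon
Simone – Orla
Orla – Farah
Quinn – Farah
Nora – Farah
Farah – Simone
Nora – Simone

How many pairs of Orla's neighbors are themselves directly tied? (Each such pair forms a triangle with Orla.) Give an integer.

3

Orla's neighbors: Farah, Quinn, and Simone.
Neighbor pairs that are themselves tied: Orla–Farah–Quinn; Orla–Farah–Simone; Orla–Quinn–Simone. Each forms one triangle with Orla, for 3 in total.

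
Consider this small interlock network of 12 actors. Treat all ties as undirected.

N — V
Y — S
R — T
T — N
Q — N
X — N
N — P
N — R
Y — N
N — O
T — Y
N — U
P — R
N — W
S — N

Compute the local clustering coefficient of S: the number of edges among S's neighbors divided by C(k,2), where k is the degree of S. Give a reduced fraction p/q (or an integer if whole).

S's neighbors: N and Y (k = 2).
Possible neighbor pairs: C(2,2) = 1. Edges among them: N–Y → e = 1.
Clustering(S) = 1/1.

1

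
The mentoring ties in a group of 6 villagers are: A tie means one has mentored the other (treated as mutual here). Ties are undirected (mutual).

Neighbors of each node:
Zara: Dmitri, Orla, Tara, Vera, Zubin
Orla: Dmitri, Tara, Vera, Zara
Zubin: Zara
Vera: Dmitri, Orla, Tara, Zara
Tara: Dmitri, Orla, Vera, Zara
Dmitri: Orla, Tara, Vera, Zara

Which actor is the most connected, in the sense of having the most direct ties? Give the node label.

Degrees — Dmitri:4, Orla:4, Tara:4, Vera:4, Zara:5, Zubin:1.
The maximum is 5, attained only by Zara.

Zara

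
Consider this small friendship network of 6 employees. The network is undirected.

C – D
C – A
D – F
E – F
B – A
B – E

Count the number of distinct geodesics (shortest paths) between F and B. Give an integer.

1

The shortest distance is 2, and the only length-2 path is F–E–B. So there is exactly 1 shortest path.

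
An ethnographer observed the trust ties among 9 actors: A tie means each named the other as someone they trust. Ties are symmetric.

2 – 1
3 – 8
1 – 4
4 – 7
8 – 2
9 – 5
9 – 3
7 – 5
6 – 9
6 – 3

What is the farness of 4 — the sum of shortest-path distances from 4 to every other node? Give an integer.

20

Distances from 4: 1:1, 2:2, 3:4, 5:2, 6:4, 7:1, 8:3, 9:3.
Sum = 1 + 2 + 4 + 2 + 4 + 1 + 3 + 3 = 20.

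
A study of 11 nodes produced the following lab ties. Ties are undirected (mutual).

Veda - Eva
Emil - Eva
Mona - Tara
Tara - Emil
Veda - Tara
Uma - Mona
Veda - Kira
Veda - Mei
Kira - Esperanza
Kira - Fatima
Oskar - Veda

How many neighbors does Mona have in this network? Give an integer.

Mona is directly tied to Tara and Uma. That is 2 neighbors, so the degree of Mona is 2.

2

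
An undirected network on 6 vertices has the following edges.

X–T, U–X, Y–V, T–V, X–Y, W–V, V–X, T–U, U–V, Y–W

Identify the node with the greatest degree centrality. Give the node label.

Degrees — T:3, U:3, V:5, W:2, X:4, Y:3.
The maximum is 5, attained only by V.

V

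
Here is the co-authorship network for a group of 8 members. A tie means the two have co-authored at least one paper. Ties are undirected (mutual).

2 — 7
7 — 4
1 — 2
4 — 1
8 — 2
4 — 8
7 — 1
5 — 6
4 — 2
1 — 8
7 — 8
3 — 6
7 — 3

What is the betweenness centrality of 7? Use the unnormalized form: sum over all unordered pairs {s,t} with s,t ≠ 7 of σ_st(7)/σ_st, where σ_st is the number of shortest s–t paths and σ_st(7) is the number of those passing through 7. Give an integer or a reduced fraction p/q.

12

Pairs whose geodesics pass through 7 — 4–5: 1; 4–3: 1; 4–6: 1; 8–5: 1; 8–3: 1; 8–6: 1; 1–5: 1; 1–3: 1; 1–6: 1; 2–5: 1; 2–3: 1; 2–6: 1.
All other pairs contribute 0.
Summing the contributions gives betweenness(7) = 12.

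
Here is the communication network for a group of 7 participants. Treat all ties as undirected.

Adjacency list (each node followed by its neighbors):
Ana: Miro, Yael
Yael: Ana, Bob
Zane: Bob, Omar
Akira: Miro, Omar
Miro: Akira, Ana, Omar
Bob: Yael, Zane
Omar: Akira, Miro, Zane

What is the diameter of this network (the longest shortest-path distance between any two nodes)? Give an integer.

3

Eccentricity of each node (its greatest distance to any other): Akira:3, Ana:3, Bob:3, Miro:3, Omar:3, Yael:3, Zane:3.
The maximum eccentricity is 3, realized for instance by the pair Miro–Bob via Miro – Omar – Zane – Bob. So the diameter is 3.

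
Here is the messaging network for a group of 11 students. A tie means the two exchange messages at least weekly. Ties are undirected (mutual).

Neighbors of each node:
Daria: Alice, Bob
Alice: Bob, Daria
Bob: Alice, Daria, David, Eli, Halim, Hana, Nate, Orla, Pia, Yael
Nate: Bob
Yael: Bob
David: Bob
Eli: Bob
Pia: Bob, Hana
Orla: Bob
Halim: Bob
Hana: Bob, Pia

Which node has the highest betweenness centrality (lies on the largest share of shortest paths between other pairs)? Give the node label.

Bob

Unnormalized betweenness of each node: Alice:0, Bob:43, Daria:0, David:0, Eli:0, Halim:0, Hana:0, Nate:0, Orla:0, Pia:0, Yael:0.
Bob has the largest value, 43, making it the main broker — the node through which the most shortest paths run.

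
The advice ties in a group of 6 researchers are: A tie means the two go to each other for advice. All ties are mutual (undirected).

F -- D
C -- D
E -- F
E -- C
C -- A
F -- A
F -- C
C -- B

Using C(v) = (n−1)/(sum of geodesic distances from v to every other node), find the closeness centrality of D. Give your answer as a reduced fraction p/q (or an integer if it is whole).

5/8

Distances from D: A:2, B:2, C:1, E:2, F:1. Sum = 8.
n = 6, so closeness = 5/8.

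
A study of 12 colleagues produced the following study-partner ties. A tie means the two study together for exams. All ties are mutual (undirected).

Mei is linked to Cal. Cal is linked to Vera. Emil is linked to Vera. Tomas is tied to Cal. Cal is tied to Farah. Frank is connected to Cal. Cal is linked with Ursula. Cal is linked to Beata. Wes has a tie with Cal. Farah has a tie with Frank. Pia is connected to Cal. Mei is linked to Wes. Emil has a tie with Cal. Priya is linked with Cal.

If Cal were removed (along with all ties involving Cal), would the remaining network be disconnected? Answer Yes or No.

Removing Cal leaves {Pia} with no path to {Mei and Wes}, so the network splits into 8 components. Cal is a cut vertex.

Yes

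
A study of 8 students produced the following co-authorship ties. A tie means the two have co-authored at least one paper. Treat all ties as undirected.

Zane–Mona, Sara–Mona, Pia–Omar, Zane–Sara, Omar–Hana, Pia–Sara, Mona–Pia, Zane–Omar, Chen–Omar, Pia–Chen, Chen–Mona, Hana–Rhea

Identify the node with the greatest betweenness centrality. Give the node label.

Omar

Unnormalized betweenness of each node: Chen:1, Hana:6, Mona:4/3, Omar:65/6, Pia:3, Rhea:0, Sara:1/3, Zane:5/2.
Omar has the largest value, 65/6, making it the main broker — the node through which the most shortest paths run.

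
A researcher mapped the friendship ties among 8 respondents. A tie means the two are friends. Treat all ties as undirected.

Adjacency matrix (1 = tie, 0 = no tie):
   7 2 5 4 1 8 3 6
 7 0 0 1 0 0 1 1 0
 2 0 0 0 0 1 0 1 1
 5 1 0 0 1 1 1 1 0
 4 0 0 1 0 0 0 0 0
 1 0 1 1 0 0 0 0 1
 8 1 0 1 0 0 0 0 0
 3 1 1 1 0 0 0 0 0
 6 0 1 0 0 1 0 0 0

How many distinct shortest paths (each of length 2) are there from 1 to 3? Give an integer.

The shortest distance is 2. The length-2 paths are: 1–2–3; 1–5–3.
That gives 2 distinct shortest paths.

2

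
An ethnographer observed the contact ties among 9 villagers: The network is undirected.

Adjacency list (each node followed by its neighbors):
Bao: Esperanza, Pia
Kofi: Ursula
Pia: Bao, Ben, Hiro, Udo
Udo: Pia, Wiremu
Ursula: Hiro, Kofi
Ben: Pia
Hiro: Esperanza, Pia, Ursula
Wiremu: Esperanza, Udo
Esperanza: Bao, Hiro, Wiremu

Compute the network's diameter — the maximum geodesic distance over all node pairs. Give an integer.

Eccentricity of each node (its greatest distance to any other): Bao:4, Ben:4, Esperanza:3, Hiro:2, Kofi:4, Pia:3, Udo:4, Ursula:3, Wiremu:4.
The maximum eccentricity is 4, realized for instance by the pair Bao–Kofi via Bao – Pia – Hiro – Ursula – Kofi. So the diameter is 4.

4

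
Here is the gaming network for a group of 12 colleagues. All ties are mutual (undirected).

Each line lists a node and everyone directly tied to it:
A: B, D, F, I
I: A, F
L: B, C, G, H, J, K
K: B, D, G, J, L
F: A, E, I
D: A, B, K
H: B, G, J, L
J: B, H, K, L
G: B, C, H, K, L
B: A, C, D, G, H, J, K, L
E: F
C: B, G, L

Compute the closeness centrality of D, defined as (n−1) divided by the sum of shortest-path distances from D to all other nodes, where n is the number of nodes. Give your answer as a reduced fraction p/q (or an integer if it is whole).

Distances from D: A:1, B:1, C:2, E:3, F:2, G:2, H:2, I:2, J:2, K:1, L:2. Sum = 20.
n = 12, so closeness = 11/20.

11/20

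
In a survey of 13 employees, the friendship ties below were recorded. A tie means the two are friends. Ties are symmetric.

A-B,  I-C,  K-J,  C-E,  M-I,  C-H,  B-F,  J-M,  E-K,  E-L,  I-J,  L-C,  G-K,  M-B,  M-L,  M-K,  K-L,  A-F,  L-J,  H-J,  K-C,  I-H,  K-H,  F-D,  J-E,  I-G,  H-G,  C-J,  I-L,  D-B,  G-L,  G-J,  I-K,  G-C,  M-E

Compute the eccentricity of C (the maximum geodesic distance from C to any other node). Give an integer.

Distances from C: A:4, B:3, D:4, E:1, F:4, G:1, H:1, I:1, J:1, K:1, L:1, M:2.
The largest is 4 (to A, F, and D), so the eccentricity of C is 4.

4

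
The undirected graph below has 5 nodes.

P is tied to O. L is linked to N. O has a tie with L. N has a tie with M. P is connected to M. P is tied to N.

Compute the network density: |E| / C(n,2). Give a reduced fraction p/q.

There are 6 edges and 5 nodes, so the maximum possible is C(5,2) = 10.
Density = 6/10 = 3/5.

3/5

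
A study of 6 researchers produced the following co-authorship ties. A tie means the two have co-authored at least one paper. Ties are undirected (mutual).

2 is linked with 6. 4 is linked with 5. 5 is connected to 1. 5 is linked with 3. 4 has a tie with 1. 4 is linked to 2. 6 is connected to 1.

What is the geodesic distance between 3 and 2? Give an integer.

3

One shortest route is 3 – 5 – 4 – 2, which uses 3 edges, and at distance 2 from 3 we only reach {1, 4}, which does not include 2. So d(3,2) = 3.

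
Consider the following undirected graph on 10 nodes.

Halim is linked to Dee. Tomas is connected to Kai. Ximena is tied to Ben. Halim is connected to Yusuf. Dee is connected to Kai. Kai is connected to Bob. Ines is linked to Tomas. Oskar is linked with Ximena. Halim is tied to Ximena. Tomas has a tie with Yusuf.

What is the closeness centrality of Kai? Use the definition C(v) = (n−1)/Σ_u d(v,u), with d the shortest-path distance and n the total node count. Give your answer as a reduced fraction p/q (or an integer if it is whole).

Distances from Kai: Ben:4, Bob:1, Dee:1, Halim:2, Ines:2, Oskar:4, Tomas:1, Ximena:3, Yusuf:2. Sum = 20.
n = 10, so closeness = 9/20.

9/20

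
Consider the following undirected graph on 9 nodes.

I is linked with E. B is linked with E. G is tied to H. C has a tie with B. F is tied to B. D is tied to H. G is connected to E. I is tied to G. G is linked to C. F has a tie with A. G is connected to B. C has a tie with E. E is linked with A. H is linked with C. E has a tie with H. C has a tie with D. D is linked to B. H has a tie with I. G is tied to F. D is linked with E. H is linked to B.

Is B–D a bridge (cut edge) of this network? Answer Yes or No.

No

Even without that edge, B still reaches D via B – C – D, so the network stays connected. Not a bridge.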